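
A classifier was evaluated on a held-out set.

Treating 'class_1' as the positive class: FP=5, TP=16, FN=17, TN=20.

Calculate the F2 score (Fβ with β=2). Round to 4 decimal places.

0.5229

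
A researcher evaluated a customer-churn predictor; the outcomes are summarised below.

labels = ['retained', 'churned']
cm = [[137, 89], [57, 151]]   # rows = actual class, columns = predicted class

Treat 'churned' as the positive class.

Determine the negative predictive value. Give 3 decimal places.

NPV = TN/(TN+FN) = 137/(137+57) = 0.706

0.706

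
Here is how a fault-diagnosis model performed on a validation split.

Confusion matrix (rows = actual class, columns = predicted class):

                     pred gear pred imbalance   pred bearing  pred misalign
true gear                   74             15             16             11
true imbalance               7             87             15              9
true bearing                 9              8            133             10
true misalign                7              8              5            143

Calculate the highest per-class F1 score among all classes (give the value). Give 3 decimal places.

0.851

Per-class F1 score (2·TP/(2·TP+FP+FN)):
  gear: TP=74, FP=7+9+7=23, FN=15+16+11=42 → 148/213 = 0.6948
  imbalance: TP=87, FP=15+8+8=31, FN=7+15+9=31 → 174/236 = 0.7373
  bearing: TP=133, FP=16+15+5=36, FN=9+8+10=27 → 266/329 = 0.8085
  misalign: TP=143, FP=11+9+10=30, FN=7+8+5=20 → 286/336 = 0.8512
Highest is class 'misalign' with F1 score = 0.851.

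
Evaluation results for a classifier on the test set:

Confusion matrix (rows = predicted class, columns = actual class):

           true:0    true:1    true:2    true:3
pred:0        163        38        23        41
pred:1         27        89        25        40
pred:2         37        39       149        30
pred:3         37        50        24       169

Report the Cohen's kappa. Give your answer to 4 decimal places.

0.4389

Observed agreement pₒ = trace/N = 570/981 = 0.58104
Expected agreement pₑ = Σ (rowᵢ·colᵢ)/N² = (264·265 + 216·181 + 221·255 + 280·280)/981² = 0.25335
κ = (pₒ − pₑ)/(1 − pₑ) = (0.58104 − 0.25335)/(1 − 0.25335) = 0.4389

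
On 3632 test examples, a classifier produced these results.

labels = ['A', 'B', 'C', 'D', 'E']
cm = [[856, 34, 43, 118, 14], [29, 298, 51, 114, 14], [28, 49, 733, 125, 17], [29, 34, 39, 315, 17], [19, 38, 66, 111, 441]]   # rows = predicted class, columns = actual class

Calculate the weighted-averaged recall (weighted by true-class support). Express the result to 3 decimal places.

0.728

Per-class recall (TP/(TP+FN)):
  A: TP=856, FN=29+28+29+19=105 → 856/961 = 0.8907
  B: TP=298, FN=34+49+34+38=155 → 298/453 = 0.6578
  C: TP=733, FN=43+51+39+66=199 → 733/932 = 0.7865
  D: TP=315, FN=118+114+125+111=468 → 315/783 = 0.4023
  E: TP=441, FN=14+14+17+17=62 → 441/503 = 0.8767
Weighted-recall = Σ (supportᵢ/N)·recallᵢ with N=3632: (961/3632)·0.8907 + (453/3632)·0.6578 + (932/3632)·0.7865 + (783/3632)·0.4023 + (503/3632)·0.8767 = 0.728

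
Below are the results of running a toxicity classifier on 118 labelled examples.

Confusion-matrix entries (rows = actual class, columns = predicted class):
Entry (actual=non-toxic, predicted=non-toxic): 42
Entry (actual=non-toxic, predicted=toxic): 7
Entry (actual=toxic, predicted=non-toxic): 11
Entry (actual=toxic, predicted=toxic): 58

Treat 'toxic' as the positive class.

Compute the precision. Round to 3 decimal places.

0.892

Precision = TP/(TP+FP) = 58/(58+7) = 58/65 = 0.892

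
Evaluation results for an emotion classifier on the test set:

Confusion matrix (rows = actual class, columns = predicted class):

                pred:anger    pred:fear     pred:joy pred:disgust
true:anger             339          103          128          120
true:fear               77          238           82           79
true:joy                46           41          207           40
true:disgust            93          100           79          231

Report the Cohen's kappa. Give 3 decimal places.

0.340

Observed agreement pₒ = trace/N = 1015/2003 = 0.5067
Expected agreement pₑ = Σ (rowᵢ·colᵢ)/N² = (690·555 + 476·482 + 334·496 + 503·470)/2003² = 0.2529
κ = (pₒ − pₑ)/(1 − pₑ) = (0.5067 − 0.2529)/(1 − 0.2529) = 0.340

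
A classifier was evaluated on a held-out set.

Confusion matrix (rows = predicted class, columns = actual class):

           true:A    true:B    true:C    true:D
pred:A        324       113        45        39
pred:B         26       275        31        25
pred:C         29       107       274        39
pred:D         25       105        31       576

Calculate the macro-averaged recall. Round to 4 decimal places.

0.7069

Per-class recall (TP/(TP+FN)):
  A: TP=324, FN=26+29+25=80 → 324/404 = 0.80198
  B: TP=275, FN=113+107+105=325 → 275/600 = 0.45833
  C: TP=274, FN=45+31+31=107 → 274/381 = 0.71916
  D: TP=576, FN=39+25+39=103 → 576/679 = 0.84831
Macro-recall = mean = (0.80198 + 0.45833 + 0.71916 + 0.84831) / 4 = 0.7069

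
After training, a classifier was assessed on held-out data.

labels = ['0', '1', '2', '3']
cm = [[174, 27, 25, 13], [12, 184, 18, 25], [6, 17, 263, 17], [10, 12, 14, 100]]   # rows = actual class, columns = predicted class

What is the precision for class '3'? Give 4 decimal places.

0.6452

precision = TP/(TP+FP).
3: TP=100, FP=13+25+17=55 → 100/155 = 0.64516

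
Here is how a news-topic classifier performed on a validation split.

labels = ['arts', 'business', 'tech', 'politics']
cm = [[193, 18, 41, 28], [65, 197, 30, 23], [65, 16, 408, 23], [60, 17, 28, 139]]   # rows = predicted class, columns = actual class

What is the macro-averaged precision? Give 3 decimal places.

Per-class precision (TP/(TP+FP)):
  arts: TP=193, FP=18+41+28=87 → 193/280 = 0.6893
  business: TP=197, FP=65+30+23=118 → 197/315 = 0.6254
  tech: TP=408, FP=65+16+23=104 → 408/512 = 0.7969
  politics: TP=139, FP=60+17+28=105 → 139/244 = 0.5697
Macro-precision = mean = (0.6893 + 0.6254 + 0.7969 + 0.5697) / 4 = 0.670

0.670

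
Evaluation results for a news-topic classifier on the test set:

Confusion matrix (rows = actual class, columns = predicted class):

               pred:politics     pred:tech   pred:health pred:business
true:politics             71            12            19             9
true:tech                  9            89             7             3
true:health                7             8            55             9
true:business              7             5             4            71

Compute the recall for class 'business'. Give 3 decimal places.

0.816

recall = TP/(TP+FN).
business: TP=71, FN=7+5+4=16 → 71/87 = 0.8161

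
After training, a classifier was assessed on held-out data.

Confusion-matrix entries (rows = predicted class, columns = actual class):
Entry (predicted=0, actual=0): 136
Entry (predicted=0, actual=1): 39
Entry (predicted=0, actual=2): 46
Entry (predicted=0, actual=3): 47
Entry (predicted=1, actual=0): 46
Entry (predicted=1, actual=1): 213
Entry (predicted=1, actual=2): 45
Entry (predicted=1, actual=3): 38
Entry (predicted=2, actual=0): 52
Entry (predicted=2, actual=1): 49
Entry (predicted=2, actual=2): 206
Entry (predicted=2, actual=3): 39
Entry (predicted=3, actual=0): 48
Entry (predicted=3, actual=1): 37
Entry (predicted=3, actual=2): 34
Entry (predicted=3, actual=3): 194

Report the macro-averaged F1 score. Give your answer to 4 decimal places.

0.5861

Per-class F1 score (2·TP/(2·TP+FP+FN)):
  0: TP=136, FP=39+46+47=132, FN=46+52+48=146 → 272/550 = 0.49455
  1: TP=213, FP=46+45+38=129, FN=39+49+37=125 → 426/680 = 0.62647
  2: TP=206, FP=52+49+39=140, FN=46+45+34=125 → 412/677 = 0.60857
  3: TP=194, FP=48+37+34=119, FN=47+38+39=124 → 388/631 = 0.61490
Macro-F1 score = mean = (0.49455 + 0.62647 + 0.60857 + 0.61490) / 4 = 0.5861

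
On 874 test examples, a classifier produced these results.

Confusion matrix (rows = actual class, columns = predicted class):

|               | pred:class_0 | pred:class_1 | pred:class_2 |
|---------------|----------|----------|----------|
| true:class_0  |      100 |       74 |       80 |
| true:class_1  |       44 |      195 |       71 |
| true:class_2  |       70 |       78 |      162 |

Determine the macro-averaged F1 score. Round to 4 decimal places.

0.5137

Per-class F1 score (2·TP/(2·TP+FP+FN)):
  class_0: TP=100, FP=44+70=114, FN=74+80=154 → 200/468 = 0.42735
  class_1: TP=195, FP=74+78=152, FN=44+71=115 → 390/657 = 0.59361
  class_2: TP=162, FP=80+71=151, FN=70+78=148 → 324/623 = 0.52006
Macro-F1 score = mean = (0.42735 + 0.59361 + 0.52006) / 3 = 0.5137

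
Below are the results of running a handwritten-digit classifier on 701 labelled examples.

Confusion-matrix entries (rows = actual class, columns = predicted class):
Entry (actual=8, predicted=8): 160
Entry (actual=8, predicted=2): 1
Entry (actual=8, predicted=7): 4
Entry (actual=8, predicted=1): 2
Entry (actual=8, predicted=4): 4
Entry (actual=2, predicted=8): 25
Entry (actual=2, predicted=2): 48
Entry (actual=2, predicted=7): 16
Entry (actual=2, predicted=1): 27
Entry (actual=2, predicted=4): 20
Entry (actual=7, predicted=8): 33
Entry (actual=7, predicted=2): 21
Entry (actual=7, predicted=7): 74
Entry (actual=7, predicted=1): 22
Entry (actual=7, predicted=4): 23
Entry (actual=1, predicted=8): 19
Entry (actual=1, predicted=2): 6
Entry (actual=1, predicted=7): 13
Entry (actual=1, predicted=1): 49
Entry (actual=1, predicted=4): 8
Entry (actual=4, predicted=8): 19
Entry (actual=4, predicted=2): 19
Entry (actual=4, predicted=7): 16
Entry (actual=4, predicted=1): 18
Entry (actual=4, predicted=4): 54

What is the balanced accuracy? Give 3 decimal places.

0.532

Balanced accuracy = mean of per-class recall.
  8: recall = 160/171 = 0.9357
  2: recall = 48/136 = 0.3529
  7: recall = 74/173 = 0.4277
  1: recall = 49/95 = 0.5158
  4: recall = 54/126 = 0.4286
Mean = (0.9357 + 0.3529 + 0.4277 + 0.5158 + 0.4286) / 5 = 0.532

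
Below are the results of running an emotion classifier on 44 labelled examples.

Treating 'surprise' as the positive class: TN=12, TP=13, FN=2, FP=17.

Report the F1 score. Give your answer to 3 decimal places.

Precision = TP/(TP+FP) = 13/30 = 0.4333
Recall = TP/(TP+FN) = 13/15 = 0.8667
F1 = 2·TP/(2·TP+FP+FN) = 26/45 = 0.578

0.578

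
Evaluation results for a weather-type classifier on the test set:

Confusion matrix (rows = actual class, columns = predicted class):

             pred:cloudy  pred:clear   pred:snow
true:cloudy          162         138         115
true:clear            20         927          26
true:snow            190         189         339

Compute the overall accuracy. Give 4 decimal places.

0.6781

Accuracy = trace / total = (162+927+339=1428) / 2106 = 1428/2106 = 0.6781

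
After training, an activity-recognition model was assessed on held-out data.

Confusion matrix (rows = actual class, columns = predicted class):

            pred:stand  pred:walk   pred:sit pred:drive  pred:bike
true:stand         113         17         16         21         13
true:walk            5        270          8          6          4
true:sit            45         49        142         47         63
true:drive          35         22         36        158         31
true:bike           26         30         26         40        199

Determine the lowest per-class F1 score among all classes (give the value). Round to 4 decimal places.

0.4948

Per-class F1 score (2·TP/(2·TP+FP+FN)):
  stand: TP=113, FP=5+45+35+26=111, FN=17+16+21+13=67 → 226/404 = 0.55941
  walk: TP=270, FP=17+49+22+30=118, FN=5+8+6+4=23 → 540/681 = 0.79295
  sit: TP=142, FP=16+8+36+26=86, FN=45+49+47+63=204 → 284/574 = 0.49477
  drive: TP=158, FP=21+6+47+40=114, FN=35+22+36+31=124 → 316/554 = 0.57040
  bike: TP=199, FP=13+4+63+31=111, FN=26+30+26+40=122 → 398/631 = 0.63074
Lowest is class 'sit' with F1 score = 0.4948.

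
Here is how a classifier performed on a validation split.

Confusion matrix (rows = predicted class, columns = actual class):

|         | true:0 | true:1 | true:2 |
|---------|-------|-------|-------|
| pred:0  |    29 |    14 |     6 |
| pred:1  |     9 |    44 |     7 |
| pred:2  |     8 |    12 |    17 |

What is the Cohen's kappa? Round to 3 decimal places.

0.405

Observed agreement pₒ = trace/N = 90/146 = 0.6164
Expected agreement pₑ = Σ (rowᵢ·colᵢ)/N² = (46·49 + 70·60 + 30·37)/146² = 0.3549
κ = (pₒ − pₑ)/(1 − pₑ) = (0.6164 − 0.3549)/(1 − 0.3549) = 0.405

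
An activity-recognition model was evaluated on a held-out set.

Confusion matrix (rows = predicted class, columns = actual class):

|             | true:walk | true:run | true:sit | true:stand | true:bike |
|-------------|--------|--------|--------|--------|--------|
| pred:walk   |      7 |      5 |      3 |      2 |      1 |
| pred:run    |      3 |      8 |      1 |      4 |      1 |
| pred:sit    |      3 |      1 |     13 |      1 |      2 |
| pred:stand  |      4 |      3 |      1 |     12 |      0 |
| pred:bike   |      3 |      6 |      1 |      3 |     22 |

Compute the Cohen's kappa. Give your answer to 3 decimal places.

Observed agreement pₒ = trace/N = 62/110 = 0.5636
Expected agreement pₑ = Σ (rowᵢ·colᵢ)/N² = (20·18 + 23·17 + 19·20 + 22·20 + 26·35)/110² = 0.2050
κ = (pₒ − pₑ)/(1 − pₑ) = (0.5636 − 0.2050)/(1 − 0.2050) = 0.451

0.451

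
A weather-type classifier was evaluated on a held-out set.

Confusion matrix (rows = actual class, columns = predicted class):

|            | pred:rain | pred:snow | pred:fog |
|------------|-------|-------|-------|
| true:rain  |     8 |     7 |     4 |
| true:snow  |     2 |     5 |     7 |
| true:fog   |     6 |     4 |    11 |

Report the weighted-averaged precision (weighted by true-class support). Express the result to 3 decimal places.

0.451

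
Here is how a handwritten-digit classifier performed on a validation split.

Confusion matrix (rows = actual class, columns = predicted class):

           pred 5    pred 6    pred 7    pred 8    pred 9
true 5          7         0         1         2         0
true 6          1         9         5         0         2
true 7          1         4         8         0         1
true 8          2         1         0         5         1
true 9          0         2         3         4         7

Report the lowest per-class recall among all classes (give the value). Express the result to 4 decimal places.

0.4375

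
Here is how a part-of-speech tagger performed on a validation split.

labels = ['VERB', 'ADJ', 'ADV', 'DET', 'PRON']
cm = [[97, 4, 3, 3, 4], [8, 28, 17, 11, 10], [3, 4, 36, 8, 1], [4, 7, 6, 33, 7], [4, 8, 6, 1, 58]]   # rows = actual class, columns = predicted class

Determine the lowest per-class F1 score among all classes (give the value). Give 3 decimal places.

0.448

Per-class F1 score (2·TP/(2·TP+FP+FN)):
  VERB: TP=97, FP=8+3+4+4=19, FN=4+3+3+4=14 → 194/227 = 0.8546
  ADJ: TP=28, FP=4+4+7+8=23, FN=8+17+11+10=46 → 56/125 = 0.4480
  ADV: TP=36, FP=3+17+6+6=32, FN=3+4+8+1=16 → 72/120 = 0.6000
  DET: TP=33, FP=3+11+8+1=23, FN=4+7+6+7=24 → 66/113 = 0.5841
  PRON: TP=58, FP=4+10+1+7=22, FN=4+8+6+1=19 → 116/157 = 0.7389
Lowest is class 'ADJ' with F1 score = 0.448.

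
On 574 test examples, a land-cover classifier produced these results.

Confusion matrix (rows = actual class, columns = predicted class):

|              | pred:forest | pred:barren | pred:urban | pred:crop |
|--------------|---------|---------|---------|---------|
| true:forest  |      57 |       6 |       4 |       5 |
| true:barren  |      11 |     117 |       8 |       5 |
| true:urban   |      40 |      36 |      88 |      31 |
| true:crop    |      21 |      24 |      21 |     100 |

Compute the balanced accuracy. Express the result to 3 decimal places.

Balanced accuracy = mean of per-class recall.
  forest: recall = 57/72 = 0.7917
  barren: recall = 117/141 = 0.8298
  urban: recall = 88/195 = 0.4513
  crop: recall = 100/166 = 0.6024
Mean = (0.7917 + 0.8298 + 0.4513 + 0.6024) / 4 = 0.669

0.669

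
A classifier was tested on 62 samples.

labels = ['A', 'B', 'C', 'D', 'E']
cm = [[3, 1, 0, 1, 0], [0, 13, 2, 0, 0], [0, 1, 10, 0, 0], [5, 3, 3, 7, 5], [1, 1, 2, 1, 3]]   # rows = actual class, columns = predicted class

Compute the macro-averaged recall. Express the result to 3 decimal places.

0.611

Per-class recall (TP/(TP+FN)):
  A: TP=3, FN=1+0+1+0=2 → 3/5 = 0.6000
  B: TP=13, FN=0+2+0+0=2 → 13/15 = 0.8667
  C: TP=10, FN=0+1+0+0=1 → 10/11 = 0.9091
  D: TP=7, FN=5+3+3+5=16 → 7/23 = 0.3043
  E: TP=3, FN=1+1+2+1=5 → 3/8 = 0.3750
Macro-recall = mean = (0.6000 + 0.8667 + 0.9091 + 0.3043 + 0.3750) / 5 = 0.611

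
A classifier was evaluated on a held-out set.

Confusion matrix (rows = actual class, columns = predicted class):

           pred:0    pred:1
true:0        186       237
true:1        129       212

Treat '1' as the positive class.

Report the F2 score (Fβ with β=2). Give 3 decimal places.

Fβ = (1+β²)·TP / ((1+β²)·TP + β²·FN + FP), with β²=4
= 5·212 / (5·212 + 4·129 + 237) = 0.585

0.585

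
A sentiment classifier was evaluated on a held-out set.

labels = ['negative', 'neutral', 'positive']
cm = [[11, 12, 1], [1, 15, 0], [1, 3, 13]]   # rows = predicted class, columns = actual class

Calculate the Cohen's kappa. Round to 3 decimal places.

Observed agreement pₒ = trace/N = 39/57 = 0.6842
Expected agreement pₑ = Σ (rowᵢ·colᵢ)/N² = (13·24 + 30·16 + 14·17)/57² = 0.3170
κ = (pₒ − pₑ)/(1 − pₑ) = (0.6842 − 0.3170)/(1 − 0.3170) = 0.538

0.538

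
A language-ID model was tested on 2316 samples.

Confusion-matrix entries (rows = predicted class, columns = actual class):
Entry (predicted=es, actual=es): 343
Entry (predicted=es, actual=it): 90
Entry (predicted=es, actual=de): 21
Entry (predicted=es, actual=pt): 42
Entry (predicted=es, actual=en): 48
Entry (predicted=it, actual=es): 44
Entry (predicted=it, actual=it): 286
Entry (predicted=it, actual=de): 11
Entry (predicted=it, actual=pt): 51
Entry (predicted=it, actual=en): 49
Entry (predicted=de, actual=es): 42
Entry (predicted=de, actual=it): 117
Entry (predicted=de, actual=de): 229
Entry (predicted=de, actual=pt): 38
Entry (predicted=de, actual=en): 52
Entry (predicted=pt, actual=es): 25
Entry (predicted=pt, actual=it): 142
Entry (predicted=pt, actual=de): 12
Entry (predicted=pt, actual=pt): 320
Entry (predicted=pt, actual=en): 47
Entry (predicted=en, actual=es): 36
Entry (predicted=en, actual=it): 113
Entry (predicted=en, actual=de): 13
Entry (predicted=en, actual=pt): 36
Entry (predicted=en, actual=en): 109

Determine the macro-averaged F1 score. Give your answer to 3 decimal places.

0.544

Per-class F1 score (2·TP/(2·TP+FP+FN)):
  es: TP=343, FP=90+21+42+48=201, FN=44+42+25+36=147 → 686/1034 = 0.6634
  it: TP=286, FP=44+11+51+49=155, FN=90+117+142+113=462 → 572/1189 = 0.4811
  de: TP=229, FP=42+117+38+52=249, FN=21+11+12+13=57 → 458/764 = 0.5995
  pt: TP=320, FP=25+142+12+47=226, FN=42+51+38+36=167 → 640/1033 = 0.6196
  en: TP=109, FP=36+113+13+36=198, FN=48+49+52+47=196 → 218/612 = 0.3562
Macro-F1 score = mean = (0.6634 + 0.4811 + 0.5995 + 0.6196 + 0.3562) / 5 = 0.544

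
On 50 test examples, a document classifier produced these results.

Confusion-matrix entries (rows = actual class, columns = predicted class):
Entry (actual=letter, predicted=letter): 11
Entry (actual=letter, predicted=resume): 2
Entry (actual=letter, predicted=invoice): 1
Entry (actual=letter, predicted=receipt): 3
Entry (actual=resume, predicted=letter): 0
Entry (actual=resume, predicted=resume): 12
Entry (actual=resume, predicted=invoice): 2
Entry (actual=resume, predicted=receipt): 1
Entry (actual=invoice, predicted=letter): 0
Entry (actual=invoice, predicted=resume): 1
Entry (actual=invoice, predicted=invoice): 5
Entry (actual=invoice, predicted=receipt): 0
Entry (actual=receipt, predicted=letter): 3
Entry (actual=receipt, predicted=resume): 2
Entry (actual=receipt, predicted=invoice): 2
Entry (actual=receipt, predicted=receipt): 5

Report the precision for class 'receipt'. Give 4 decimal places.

0.5556

One-vs-rest for 'receipt': TP = diagonal; FP = other classes predicted 'receipt'; FN = 'receipt' predicted as other.
precision = TP/(TP+FP).
receipt: TP=5, FP=3+1+0=4 → 5/9 = 0.55556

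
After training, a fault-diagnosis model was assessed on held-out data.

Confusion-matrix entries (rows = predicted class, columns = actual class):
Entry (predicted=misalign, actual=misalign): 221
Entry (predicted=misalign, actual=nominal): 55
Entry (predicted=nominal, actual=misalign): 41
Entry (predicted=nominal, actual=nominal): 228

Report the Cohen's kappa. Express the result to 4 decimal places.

0.6479

Observed agreement pₒ = trace/N = 449/545 = 0.82385
Expected agreement pₑ = Σ (rowᵢ·colᵢ)/N² = (262·276 + 283·269)/545² = 0.49975
κ = (pₒ − pₑ)/(1 − pₑ) = (0.82385 − 0.49975)/(1 − 0.49975) = 0.6479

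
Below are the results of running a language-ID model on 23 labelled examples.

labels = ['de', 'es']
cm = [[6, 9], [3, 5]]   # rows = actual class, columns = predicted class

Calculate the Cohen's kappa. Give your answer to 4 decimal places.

0.0213

Observed agreement pₒ = trace/N = 11/23 = 0.47826
Expected agreement pₑ = Σ (rowᵢ·colᵢ)/N² = (15·9 + 8·14)/23² = 0.46692
κ = (pₒ − pₑ)/(1 − pₑ) = (0.47826 − 0.46692)/(1 − 0.46692) = 0.0213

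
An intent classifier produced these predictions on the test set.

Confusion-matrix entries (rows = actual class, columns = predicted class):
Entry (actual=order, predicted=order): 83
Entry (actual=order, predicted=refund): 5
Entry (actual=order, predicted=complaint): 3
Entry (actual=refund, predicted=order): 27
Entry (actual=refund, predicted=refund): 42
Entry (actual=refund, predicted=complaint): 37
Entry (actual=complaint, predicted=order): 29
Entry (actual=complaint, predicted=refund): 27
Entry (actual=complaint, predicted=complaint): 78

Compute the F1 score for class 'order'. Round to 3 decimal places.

0.722

Treat 'order' as positive and all other classes as negative.
F1 score = 2·TP/(2·TP+FP+FN).
order: TP=83, FP=27+29=56, FN=5+3=8 → 166/230 = 0.7217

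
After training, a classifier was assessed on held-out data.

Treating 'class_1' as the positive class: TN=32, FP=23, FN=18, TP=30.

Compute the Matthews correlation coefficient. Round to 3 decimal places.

MCC = (TP·TN − FP·FN) / √((TP+FP)(TP+FN)(TN+FP)(TN+FN))
Numerator = 30·32 − 23·18 = 546
Denominator = √(53·48·55·50) = √6996000 = 2644.9953
MCC = 546 / 2644.9953 = 0.206

0.206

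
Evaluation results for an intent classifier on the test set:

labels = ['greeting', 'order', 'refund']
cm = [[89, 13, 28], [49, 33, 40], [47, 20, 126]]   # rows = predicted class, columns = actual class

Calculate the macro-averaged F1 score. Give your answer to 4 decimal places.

0.5224

Per-class F1 score (2·TP/(2·TP+FP+FN)):
  greeting: TP=89, FP=13+28=41, FN=49+47=96 → 178/315 = 0.56508
  order: TP=33, FP=49+40=89, FN=13+20=33 → 66/188 = 0.35106
  refund: TP=126, FP=47+20=67, FN=28+40=68 → 252/387 = 0.65116
Macro-F1 score = mean = (0.56508 + 0.35106 + 0.65116) / 3 = 0.5224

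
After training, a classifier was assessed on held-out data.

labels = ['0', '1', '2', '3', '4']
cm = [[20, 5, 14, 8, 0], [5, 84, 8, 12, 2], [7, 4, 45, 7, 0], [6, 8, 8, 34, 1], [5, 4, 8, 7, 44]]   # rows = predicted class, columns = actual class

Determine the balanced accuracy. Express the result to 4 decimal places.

0.6487

Balanced accuracy = mean of per-class recall.
  0: recall = 20/43 = 0.46512
  1: recall = 84/105 = 0.80000
  2: recall = 45/83 = 0.54217
  3: recall = 34/68 = 0.50000
  4: recall = 44/47 = 0.93617
Mean = (0.46512 + 0.80000 + 0.54217 + 0.50000 + 0.93617) / 5 = 0.6487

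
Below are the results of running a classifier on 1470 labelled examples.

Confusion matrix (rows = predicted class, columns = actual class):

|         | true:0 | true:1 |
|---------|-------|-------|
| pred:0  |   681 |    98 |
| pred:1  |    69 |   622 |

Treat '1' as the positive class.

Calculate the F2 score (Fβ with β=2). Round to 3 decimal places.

Fβ = (1+β²)·TP / ((1+β²)·TP + β²·FN + FP), with β²=4
= 5·622 / (5·622 + 4·98 + 69) = 0.871

0.871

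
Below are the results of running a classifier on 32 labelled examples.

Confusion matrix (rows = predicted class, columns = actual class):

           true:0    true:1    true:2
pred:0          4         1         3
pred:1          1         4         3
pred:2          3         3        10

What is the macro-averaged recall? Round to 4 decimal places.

Per-class recall (TP/(TP+FN)):
  0: TP=4, FN=1+3=4 → 4/8 = 0.50000
  1: TP=4, FN=1+3=4 → 4/8 = 0.50000
  2: TP=10, FN=3+3=6 → 10/16 = 0.62500
Macro-recall = mean = (0.50000 + 0.50000 + 0.62500) / 3 = 0.5417

0.5417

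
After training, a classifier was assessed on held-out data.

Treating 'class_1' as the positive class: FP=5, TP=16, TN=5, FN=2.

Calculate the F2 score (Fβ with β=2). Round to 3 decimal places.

Fβ = (1+β²)·TP / ((1+β²)·TP + β²·FN + FP), with β²=4
= 5·16 / (5·16 + 4·2 + 5) = 0.860

0.860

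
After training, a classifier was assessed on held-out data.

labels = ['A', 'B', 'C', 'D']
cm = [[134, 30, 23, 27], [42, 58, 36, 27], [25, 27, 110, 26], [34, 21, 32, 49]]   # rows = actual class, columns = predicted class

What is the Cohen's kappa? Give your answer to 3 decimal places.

Observed agreement pₒ = trace/N = 351/701 = 0.5007
Expected agreement pₑ = Σ (rowᵢ·colᵢ)/N² = (214·235 + 163·136 + 188·201 + 136·129)/701² = 0.2601
κ = (pₒ − pₑ)/(1 − pₑ) = (0.5007 − 0.2601)/(1 − 0.2601) = 0.325

0.325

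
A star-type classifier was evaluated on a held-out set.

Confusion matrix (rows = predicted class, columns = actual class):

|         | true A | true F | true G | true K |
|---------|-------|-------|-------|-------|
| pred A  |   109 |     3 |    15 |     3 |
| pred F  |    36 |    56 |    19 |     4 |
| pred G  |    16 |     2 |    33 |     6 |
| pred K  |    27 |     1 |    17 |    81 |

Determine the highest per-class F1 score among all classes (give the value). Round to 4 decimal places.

0.7364

Per-class F1 score (2·TP/(2·TP+FP+FN)):
  A: TP=109, FP=3+15+3=21, FN=36+16+27=79 → 218/318 = 0.68553
  F: TP=56, FP=36+19+4=59, FN=3+2+1=6 → 112/177 = 0.63277
  G: TP=33, FP=16+2+6=24, FN=15+19+17=51 → 66/141 = 0.46809
  K: TP=81, FP=27+1+17=45, FN=3+4+6=13 → 162/220 = 0.73636
Highest is class 'K' with F1 score = 0.7364.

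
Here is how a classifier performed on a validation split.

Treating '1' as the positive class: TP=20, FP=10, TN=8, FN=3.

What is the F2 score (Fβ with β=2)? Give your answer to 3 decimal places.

Fβ = (1+β²)·TP / ((1+β²)·TP + β²·FN + FP), with β²=4
= 5·20 / (5·20 + 4·3 + 10) = 0.820

0.820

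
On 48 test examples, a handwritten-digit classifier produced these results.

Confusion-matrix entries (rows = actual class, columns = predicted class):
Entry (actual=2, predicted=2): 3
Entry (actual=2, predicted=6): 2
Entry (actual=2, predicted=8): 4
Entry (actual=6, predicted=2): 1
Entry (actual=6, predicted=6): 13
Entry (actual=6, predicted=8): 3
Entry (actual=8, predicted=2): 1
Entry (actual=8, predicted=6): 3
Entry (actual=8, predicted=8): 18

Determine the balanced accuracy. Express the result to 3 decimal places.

0.639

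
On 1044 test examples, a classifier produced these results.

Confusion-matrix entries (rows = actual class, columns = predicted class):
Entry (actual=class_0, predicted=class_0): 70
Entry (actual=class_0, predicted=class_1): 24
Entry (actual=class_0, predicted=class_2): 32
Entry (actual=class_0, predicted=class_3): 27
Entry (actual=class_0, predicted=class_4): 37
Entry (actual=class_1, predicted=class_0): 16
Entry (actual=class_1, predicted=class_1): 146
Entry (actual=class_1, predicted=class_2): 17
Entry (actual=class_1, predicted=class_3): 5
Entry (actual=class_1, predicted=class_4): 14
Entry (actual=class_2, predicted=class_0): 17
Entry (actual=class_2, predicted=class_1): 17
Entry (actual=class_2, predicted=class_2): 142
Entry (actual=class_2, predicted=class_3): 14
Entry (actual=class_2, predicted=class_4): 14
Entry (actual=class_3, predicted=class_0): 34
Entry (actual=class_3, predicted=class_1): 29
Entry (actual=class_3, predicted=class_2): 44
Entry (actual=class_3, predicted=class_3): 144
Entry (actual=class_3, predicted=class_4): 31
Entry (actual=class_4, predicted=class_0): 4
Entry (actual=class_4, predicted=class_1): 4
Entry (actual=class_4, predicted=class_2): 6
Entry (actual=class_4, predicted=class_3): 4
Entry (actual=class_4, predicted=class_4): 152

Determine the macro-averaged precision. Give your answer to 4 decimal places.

0.6209

Per-class precision (TP/(TP+FP)):
  class_0: TP=70, FP=16+17+34+4=71 → 70/141 = 0.49645
  class_1: TP=146, FP=24+17+29+4=74 → 146/220 = 0.66364
  class_2: TP=142, FP=32+17+44+6=99 → 142/241 = 0.58921
  class_3: TP=144, FP=27+5+14+4=50 → 144/194 = 0.74227
  class_4: TP=152, FP=37+14+14+31=96 → 152/248 = 0.61290
Macro-precision = mean = (0.49645 + 0.66364 + 0.58921 + 0.74227 + 0.61290) / 5 = 0.6209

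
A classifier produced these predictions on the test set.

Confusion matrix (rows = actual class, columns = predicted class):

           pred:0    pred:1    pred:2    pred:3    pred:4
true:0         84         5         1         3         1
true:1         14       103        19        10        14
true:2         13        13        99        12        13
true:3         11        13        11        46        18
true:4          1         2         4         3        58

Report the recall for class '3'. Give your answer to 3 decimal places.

One-vs-rest for '3': TP = diagonal; FP = other classes predicted '3'; FN = '3' predicted as other.
recall = TP/(TP+FN).
3: TP=46, FN=11+13+11+18=53 → 46/99 = 0.4646

0.465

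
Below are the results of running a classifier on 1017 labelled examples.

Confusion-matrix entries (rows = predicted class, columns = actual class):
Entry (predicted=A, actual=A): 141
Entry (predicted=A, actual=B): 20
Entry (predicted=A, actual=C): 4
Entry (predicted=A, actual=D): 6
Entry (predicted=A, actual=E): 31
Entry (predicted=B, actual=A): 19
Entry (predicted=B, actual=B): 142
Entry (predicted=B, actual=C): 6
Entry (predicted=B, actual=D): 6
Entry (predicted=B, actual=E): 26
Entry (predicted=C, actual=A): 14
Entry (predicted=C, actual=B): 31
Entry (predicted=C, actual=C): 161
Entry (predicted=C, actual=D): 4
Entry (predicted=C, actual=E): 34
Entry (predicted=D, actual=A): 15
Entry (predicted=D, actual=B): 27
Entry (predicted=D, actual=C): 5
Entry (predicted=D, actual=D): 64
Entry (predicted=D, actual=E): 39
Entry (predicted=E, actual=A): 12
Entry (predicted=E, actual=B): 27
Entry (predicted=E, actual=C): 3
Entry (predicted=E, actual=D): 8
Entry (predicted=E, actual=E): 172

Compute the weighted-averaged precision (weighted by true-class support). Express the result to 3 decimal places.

Per-class precision (TP/(TP+FP)):
  A: TP=141, FP=20+4+6+31=61 → 141/202 = 0.6980
  B: TP=142, FP=19+6+6+26=57 → 142/199 = 0.7136
  C: TP=161, FP=14+31+4+34=83 → 161/244 = 0.6598
  D: TP=64, FP=15+27+5+39=86 → 64/150 = 0.4267
  E: TP=172, FP=12+27+3+8=50 → 172/222 = 0.7748
Weighted-precision = Σ (supportᵢ/N)·precisionᵢ with N=1017: (201/1017)·0.6980 + (247/1017)·0.7136 + (179/1017)·0.6598 + (88/1017)·0.4267 + (302/1017)·0.7748 = 0.694

0.694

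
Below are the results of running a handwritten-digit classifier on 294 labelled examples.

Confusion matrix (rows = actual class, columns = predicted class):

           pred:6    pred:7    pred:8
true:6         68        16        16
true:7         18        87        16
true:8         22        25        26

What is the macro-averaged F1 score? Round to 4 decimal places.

0.5832

Per-class F1 score (2·TP/(2·TP+FP+FN)):
  6: TP=68, FP=18+22=40, FN=16+16=32 → 136/208 = 0.65385
  7: TP=87, FP=16+25=41, FN=18+16=34 → 174/249 = 0.69880
  8: TP=26, FP=16+16=32, FN=22+25=47 → 52/131 = 0.39695
Macro-F1 score = mean = (0.65385 + 0.69880 + 0.39695) / 3 = 0.5832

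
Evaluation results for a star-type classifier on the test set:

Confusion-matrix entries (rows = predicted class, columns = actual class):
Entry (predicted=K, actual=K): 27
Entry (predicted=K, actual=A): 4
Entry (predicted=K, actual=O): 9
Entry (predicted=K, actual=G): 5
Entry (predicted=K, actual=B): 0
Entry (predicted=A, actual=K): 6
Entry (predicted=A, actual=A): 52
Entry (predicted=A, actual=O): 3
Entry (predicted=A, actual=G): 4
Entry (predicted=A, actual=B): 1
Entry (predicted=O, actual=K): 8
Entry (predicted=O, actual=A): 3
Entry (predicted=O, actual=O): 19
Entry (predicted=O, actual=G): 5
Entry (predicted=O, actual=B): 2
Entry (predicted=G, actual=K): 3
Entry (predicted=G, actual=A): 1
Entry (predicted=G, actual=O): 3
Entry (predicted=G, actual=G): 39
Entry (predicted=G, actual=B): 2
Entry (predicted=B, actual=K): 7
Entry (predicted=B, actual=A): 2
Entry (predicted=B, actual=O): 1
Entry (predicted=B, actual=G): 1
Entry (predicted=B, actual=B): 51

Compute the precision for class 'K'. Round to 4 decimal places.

Treat 'K' as positive and all other classes as negative.
precision = TP/(TP+FP).
K: TP=27, FP=4+9+5+0=18 → 27/45 = 0.60000

0.6000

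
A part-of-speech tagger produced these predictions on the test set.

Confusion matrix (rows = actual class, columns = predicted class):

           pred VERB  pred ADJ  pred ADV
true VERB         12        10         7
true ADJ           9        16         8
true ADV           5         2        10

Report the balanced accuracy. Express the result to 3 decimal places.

Balanced accuracy = mean of per-class recall.
  VERB: recall = 12/29 = 0.4138
  ADJ: recall = 16/33 = 0.4848
  ADV: recall = 10/17 = 0.5882
Mean = (0.4138 + 0.4848 + 0.5882) / 3 = 0.496

0.496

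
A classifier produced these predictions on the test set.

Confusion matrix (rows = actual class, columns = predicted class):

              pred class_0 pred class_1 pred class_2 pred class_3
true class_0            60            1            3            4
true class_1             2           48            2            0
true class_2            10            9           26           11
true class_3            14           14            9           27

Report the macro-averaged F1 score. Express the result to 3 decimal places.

0.651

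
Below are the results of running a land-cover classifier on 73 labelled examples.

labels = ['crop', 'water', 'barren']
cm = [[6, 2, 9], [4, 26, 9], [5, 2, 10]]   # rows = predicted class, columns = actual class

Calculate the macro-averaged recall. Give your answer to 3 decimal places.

0.541

Per-class recall (TP/(TP+FN)):
  crop: TP=6, FN=4+5=9 → 6/15 = 0.4000
  water: TP=26, FN=2+2=4 → 26/30 = 0.8667
  barren: TP=10, FN=9+9=18 → 10/28 = 0.3571
Macro-recall = mean = (0.4000 + 0.8667 + 0.3571) / 3 = 0.541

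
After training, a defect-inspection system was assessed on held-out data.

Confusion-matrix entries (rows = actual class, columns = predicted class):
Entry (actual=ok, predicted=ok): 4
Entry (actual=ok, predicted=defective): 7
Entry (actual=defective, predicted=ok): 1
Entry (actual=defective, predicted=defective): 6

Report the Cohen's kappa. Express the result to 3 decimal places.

0.191

Observed agreement pₒ = trace/N = 10/18 = 0.5556
Expected agreement pₑ = Σ (rowᵢ·colᵢ)/N² = (11·5 + 7·13)/18² = 0.4506
κ = (pₒ − pₑ)/(1 − pₑ) = (0.5556 − 0.4506)/(1 − 0.4506) = 0.191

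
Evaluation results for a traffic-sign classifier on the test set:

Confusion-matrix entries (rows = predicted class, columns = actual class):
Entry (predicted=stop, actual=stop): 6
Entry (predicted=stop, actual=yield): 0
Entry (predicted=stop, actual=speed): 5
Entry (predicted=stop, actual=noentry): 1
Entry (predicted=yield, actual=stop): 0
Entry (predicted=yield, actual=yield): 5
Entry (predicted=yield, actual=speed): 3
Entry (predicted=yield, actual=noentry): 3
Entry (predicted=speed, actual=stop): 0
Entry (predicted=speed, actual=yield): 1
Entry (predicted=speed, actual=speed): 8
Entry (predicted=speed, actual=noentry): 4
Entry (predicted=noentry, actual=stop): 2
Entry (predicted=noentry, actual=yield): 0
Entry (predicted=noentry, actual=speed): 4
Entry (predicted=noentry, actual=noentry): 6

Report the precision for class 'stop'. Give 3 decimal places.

0.500

Treat 'stop' as positive and all other classes as negative.
precision = TP/(TP+FP).
stop: TP=6, FP=0+5+1=6 → 6/12 = 0.5000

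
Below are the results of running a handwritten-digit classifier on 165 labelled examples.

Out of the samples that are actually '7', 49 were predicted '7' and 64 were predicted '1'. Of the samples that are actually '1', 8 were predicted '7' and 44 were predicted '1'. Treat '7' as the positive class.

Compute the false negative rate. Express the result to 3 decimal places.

0.566

FNR = FN/(FN+TP) = 64/(64+49) = 0.566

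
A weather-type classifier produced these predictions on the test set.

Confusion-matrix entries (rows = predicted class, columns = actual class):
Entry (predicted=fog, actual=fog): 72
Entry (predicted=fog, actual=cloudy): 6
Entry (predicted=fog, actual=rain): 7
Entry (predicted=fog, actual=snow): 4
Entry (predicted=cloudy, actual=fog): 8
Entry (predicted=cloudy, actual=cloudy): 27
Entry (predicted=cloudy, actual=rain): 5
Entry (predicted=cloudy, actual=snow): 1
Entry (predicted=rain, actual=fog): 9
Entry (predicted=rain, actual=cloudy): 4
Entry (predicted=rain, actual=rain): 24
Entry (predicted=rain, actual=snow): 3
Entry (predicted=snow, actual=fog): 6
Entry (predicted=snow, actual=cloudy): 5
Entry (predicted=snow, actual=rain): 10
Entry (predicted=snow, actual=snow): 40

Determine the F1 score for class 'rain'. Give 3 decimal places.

0.558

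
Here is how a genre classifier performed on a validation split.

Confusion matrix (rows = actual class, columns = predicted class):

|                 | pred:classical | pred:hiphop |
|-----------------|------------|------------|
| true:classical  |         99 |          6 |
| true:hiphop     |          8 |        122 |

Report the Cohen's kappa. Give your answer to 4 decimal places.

0.8797

Observed agreement pₒ = trace/N = 221/235 = 0.94043
Expected agreement pₑ = Σ (rowᵢ·colᵢ)/N² = (105·107 + 130·128)/235² = 0.50475
κ = (pₒ − pₑ)/(1 − pₑ) = (0.94043 − 0.50475)/(1 − 0.50475) = 0.8797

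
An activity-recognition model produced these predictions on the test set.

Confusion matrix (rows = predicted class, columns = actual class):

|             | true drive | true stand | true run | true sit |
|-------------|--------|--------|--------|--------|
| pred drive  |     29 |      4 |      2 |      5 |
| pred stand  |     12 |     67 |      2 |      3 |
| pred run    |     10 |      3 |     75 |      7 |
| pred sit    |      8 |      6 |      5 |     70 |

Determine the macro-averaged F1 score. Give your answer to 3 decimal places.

0.761

Per-class F1 score (2·TP/(2·TP+FP+FN)):
  drive: TP=29, FP=4+2+5=11, FN=12+10+8=30 → 58/99 = 0.5859
  stand: TP=67, FP=12+2+3=17, FN=4+3+6=13 → 134/164 = 0.8171
  run: TP=75, FP=10+3+7=20, FN=2+2+5=9 → 150/179 = 0.8380
  sit: TP=70, FP=8+6+5=19, FN=5+3+7=15 → 140/174 = 0.8046
Macro-F1 score = mean = (0.5859 + 0.8171 + 0.8380 + 0.8046) / 4 = 0.761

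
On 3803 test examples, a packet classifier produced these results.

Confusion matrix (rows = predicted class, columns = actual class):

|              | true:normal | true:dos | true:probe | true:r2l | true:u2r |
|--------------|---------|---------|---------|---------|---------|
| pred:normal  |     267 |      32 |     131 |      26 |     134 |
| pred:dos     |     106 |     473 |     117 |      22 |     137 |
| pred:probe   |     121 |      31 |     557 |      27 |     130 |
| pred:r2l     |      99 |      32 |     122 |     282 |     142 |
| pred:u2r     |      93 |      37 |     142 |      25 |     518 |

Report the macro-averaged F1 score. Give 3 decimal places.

Per-class F1 score (2·TP/(2·TP+FP+FN)):
  normal: TP=267, FP=32+131+26+134=323, FN=106+121+99+93=419 → 534/1276 = 0.4185
  dos: TP=473, FP=106+117+22+137=382, FN=32+31+32+37=132 → 946/1460 = 0.6479
  probe: TP=557, FP=121+31+27+130=309, FN=131+117+122+142=512 → 1114/1935 = 0.5757
  r2l: TP=282, FP=99+32+122+142=395, FN=26+22+27+25=100 → 564/1059 = 0.5326
  u2r: TP=518, FP=93+37+142+25=297, FN=134+137+130+142=543 → 1036/1876 = 0.5522
Macro-F1 score = mean = (0.4185 + 0.6479 + 0.5757 + 0.5326 + 0.5522) / 5 = 0.545

0.545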